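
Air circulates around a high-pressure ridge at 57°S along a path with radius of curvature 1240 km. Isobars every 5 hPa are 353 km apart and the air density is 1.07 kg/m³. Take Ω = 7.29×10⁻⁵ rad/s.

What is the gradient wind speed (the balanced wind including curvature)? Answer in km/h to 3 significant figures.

42.2 km/h

Coriolis parameter at 57°S:
f = 2Ω sin φ = 2 × 7.29×10⁻⁵ × sin 57° = 1.22×10⁻⁴ s⁻¹
Pressure gradient: |∂P/∂n| = 500 Pa / 353000 m = 1.42×10⁻³ Pa/m
Geostrophic speed: V_g = |∂P/∂n|/(fρ) = 1.42×10⁻³/(1.22×10⁻⁴ × 1.07) = 10.8 m/s
Around a high, pressure-gradient force acts outward with centrifugal, so Coriolis balances both:
fV = (1/ρ)|∂P/∂n| + V²/R  →  V² − fR·V + fR·V_g = 0
With fR = 1.22×10⁻⁴ × 1240×10³ m = 152 m/s:
V = [fR − √((fR)² − 4 fR V_g)]/2 = [152 − √(152² − 4×152×10.8)]/2 = 11.7 m/s
Supergeostrophic (V > V_g = 10.8 m/s), as expected around a high.
Converting: 11.7 m/s × 3.6 = 42.2 km/h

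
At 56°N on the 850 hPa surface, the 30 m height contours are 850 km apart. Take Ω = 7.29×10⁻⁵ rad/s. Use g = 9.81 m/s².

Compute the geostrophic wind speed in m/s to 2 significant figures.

2.9 m/s

Coriolis parameter at 56°N:
f = 2Ω sin φ = 2 × 7.29×10⁻⁵ × sin 56° = 1.21×10⁻⁴ s⁻¹
Height gradient: |∂Z/∂n| = 30 m / 850000 m = 3.53×10⁻⁵
On a pressure surface, geostrophic balance gives V_g = (g/f)|∂Z/∂n|:
V_g = 9.81 × 3.53×10⁻⁵ / 1.21×10⁻⁴ = 2.86 m/s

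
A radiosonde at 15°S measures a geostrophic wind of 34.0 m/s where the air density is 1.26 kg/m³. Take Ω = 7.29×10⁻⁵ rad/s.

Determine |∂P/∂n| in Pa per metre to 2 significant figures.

1.6×10⁻³ Pa/m

Coriolis parameter at 15°S:
f = 2Ω sin φ = 2 × 7.29×10⁻⁵ × sin 15° = 3.77×10⁻⁵ s⁻¹
Geostrophic balance rearranged: |∂P/∂n| = f ρ V_g
|∂P/∂n| = 3.77×10⁻⁵ × 1.26 × 34.0 = 1.62×10⁻³ Pa/m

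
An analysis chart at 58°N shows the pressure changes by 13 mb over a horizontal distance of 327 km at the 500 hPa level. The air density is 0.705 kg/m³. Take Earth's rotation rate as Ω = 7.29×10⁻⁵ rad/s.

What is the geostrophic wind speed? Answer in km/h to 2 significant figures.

Coriolis parameter at 58°N:
f = 2Ω sin φ = 2 × 7.29×10⁻⁵ × sin 58° = 1.24×10⁻⁴ s⁻¹
Pressure gradient: |∂P/∂n| = 1300 Pa / 327000 m = 3.98×10⁻³ Pa/m
Geostrophic balance (pressure-gradient force = Coriolis force):
V_g = (1/(fρ)) |∂P/∂n| = 3.98×10⁻³ / (1.24×10⁻⁴ × 0.705) = 45.6 m/s
Converting: 45.6 m/s × 3.6 = 160 km/h

160 km/h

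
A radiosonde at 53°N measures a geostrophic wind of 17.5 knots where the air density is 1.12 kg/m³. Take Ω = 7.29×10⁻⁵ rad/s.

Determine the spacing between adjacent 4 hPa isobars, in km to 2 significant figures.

340 km

Coriolis parameter at 53°N:
f = 2Ω sin φ = 2 × 7.29×10⁻⁵ × sin 53° = 1.16×10⁻⁴ s⁻¹
Wind speed in SI: 17.5 knots = 9.00 m/s
Geostrophic balance rearranged: |∂P/∂n| = f ρ V_g
|∂P/∂n| = 1.16×10⁻⁴ × 1.12 × 9.00 = 1.17×10⁻³ Pa/m
Isobar spacing: Δn = ΔP/|∂P/∂n| = 400 Pa / 1.17×10⁻³ Pa/m = 340690 m ≈ 340 km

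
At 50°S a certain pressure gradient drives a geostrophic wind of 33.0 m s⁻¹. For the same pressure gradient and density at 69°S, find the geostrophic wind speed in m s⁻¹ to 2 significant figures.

27 m s⁻¹

With the same pressure gradient and density, V_g ∝ 1/f ∝ 1/sin φ.
V₂ = V₁ · sin φ₁ / sin φ₂ = 33.0 × sin 50° / sin 69°
V₂ = 33.0 × 0.7660/0.9336 = 27 m s⁻¹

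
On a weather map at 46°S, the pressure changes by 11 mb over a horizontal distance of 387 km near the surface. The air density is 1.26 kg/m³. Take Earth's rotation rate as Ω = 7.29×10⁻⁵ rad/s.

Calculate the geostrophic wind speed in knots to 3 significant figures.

Coriolis parameter at 46°S:
f = 2Ω sin φ = 2 × 7.29×10⁻⁵ × sin 46° = 1.05×10⁻⁴ s⁻¹
Pressure gradient: |∂P/∂n| = 1100 Pa / 387000 m = 2.84×10⁻³ Pa/m
Geostrophic balance (pressure-gradient force = Coriolis force):
V_g = (1/(fρ)) |∂P/∂n| = 2.84×10⁻³ / (1.05×10⁻⁴ × 1.26) = 21.5 m/s
Converting: 21.5 m/s × 1.944 = 41.8 knots

41.8 knots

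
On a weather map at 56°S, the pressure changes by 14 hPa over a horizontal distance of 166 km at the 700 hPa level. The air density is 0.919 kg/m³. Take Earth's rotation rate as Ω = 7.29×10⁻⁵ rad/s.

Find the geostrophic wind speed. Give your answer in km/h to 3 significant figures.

Coriolis parameter at 56°S:
f = 2Ω sin φ = 2 × 7.29×10⁻⁵ × sin 56° = 1.21×10⁻⁴ s⁻¹
Pressure gradient: |∂P/∂n| = 1400 Pa / 166000 m = 8.43×10⁻³ Pa/m
Geostrophic balance (pressure-gradient force = Coriolis force):
V_g = (1/(fρ)) |∂P/∂n| = 8.43×10⁻³ / (1.21×10⁻⁴ × 0.919) = 75.9 m/s
Converting: 75.9 m/s × 3.6 = 273 km/h

273 km/h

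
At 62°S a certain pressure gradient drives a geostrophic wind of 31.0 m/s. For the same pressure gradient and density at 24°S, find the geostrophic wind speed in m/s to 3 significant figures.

67.3 m/s

With the same pressure gradient and density, V_g ∝ 1/f ∝ 1/sin φ.
V₂ = V₁ · sin φ₁ / sin φ₂ = 31.0 × sin 62° / sin 24°
V₂ = 31.0 × 0.8829/0.4067 = 67.3 m/s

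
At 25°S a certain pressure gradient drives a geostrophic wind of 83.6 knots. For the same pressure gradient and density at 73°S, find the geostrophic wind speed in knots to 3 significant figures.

With the same pressure gradient and density, V_g ∝ 1/f ∝ 1/sin φ.
V₂ = V₁ · sin φ₁ / sin φ₂ = 83.6 × sin 25° / sin 73°
V₂ = 83.6 × 0.4226/0.9563 = 36.9 knots

36.9 knots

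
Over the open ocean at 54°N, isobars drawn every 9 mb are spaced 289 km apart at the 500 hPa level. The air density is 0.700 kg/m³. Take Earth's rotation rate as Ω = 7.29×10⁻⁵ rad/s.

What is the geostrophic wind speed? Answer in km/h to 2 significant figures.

Coriolis parameter at 54°N:
f = 2Ω sin φ = 2 × 7.29×10⁻⁵ × sin 54° = 1.18×10⁻⁴ s⁻¹
Pressure gradient: |∂P/∂n| = 900 Pa / 289000 m = 3.11×10⁻³ Pa/m
Geostrophic balance (pressure-gradient force = Coriolis force):
V_g = (1/(fρ)) |∂P/∂n| = 3.11×10⁻³ / (1.18×10⁻⁴ × 0.700) = 37.7 m/s
Converting: 37.7 m/s × 3.6 = 140 km/h

140 km/h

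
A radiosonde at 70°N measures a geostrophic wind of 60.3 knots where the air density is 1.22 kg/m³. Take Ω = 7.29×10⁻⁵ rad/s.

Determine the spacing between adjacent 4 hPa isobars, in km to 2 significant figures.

77 km

Coriolis parameter at 70°N:
f = 2Ω sin φ = 2 × 7.29×10⁻⁵ × sin 70° = 1.37×10⁻⁴ s⁻¹
Wind speed in SI: 60.3 knots = 31.0 m/s
Geostrophic balance rearranged: |∂P/∂n| = f ρ V_g
|∂P/∂n| = 1.37×10⁻⁴ × 1.22 × 31.0 = 5.19×10⁻³ Pa/m
Isobar spacing: Δn = ΔP/|∂P/∂n| = 400 Pa / 5.19×10⁻³ Pa/m = 77144 m ≈ 77 km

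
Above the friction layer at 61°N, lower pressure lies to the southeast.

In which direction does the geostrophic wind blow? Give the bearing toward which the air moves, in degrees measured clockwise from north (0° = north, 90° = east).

225°

The pressure-gradient force points toward the southeast (bearing 135°).
Geostrophic balance: in the Northern Hemisphere the Coriolis force deflects motion to the right, so the geostrophic wind blows 90° to the right of the pressure-gradient force (low pressure on the left).
Rotating 135° by 90° clockwise gives 225° — the wind blows toward the southwest.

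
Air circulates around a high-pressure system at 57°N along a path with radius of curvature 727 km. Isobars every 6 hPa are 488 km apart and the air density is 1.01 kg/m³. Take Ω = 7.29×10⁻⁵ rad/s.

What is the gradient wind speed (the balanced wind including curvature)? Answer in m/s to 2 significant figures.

Coriolis parameter at 57°N:
f = 2Ω sin φ = 2 × 7.29×10⁻⁵ × sin 57° = 1.22×10⁻⁴ s⁻¹
Pressure gradient: |∂P/∂n| = 600 Pa / 488000 m = 1.23×10⁻³ Pa/m
Geostrophic speed: V_g = |∂P/∂n|/(fρ) = 1.23×10⁻³/(1.22×10⁻⁴ × 1.01) = 9.96 m/s
Around a high, pressure-gradient force acts outward with centrifugal, so Coriolis balances both:
fV = (1/ρ)|∂P/∂n| + V²/R  →  V² − fR·V + fR·V_g = 0
With fR = 1.22×10⁻⁴ × 727×10³ m = 88.9 m/s:
V = [fR − √((fR)² − 4 fR V_g)]/2 = [88.9 − √(88.9² − 4×88.9×9.96)]/2 = 11.4 m/s
Supergeostrophic (V > V_g = 9.96 m/s), as expected around a high.

11 m/s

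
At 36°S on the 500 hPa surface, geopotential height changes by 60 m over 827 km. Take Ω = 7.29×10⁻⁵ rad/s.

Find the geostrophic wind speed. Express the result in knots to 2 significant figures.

Coriolis parameter at 36°S:
f = 2Ω sin φ = 2 × 7.29×10⁻⁵ × sin 36° = 8.57×10⁻⁵ s⁻¹
Height gradient: |∂Z/∂n| = 60 m / 827000 m = 7.26×10⁻⁵
On a pressure surface, geostrophic balance gives V_g = (g/f)|∂Z/∂n|:
V_g = 9.81 × 7.26×10⁻⁵ / 8.57×10⁻⁵ = 8.30 m/s
Converting: 8.30 m/s × 1.944 = 16 knots

16 knots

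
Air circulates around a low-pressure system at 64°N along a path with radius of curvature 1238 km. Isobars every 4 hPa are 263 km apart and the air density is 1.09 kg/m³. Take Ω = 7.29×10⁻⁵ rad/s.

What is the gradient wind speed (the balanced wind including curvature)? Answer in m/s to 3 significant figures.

Coriolis parameter at 64°N:
f = 2Ω sin φ = 2 × 7.29×10⁻⁵ × sin 64° = 1.31×10⁻⁴ s⁻¹
Pressure gradient: |∂P/∂n| = 400 Pa / 263000 m = 1.52×10⁻³ Pa/m
Geostrophic speed: V_g = |∂P/∂n|/(fρ) = 1.52×10⁻³/(1.31×10⁻⁴ × 1.09) = 10.6 m/s
Around a low, centrifugal force acts outward with Coriolis, so pressure-gradient force balances both:
(1/ρ)|∂P/∂n| = fV + V²/R  →  V² + fR·V − fR·V_g = 0
With fR = 1.31×10⁻⁴ × 1238×10³ m = 162 m/s:
V = [−fR + √((fR)² + 4 fR V_g)]/2 = [−162 + √(162² + 4×162×10.6)]/2 = 10 m/s
Subgeostrophic (V < V_g = 10.6 m/s), as expected around a low.

10.0 m/s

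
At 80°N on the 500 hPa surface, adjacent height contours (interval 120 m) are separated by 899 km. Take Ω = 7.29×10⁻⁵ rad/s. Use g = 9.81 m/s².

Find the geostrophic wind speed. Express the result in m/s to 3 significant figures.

Coriolis parameter at 80°N:
f = 2Ω sin φ = 2 × 7.29×10⁻⁵ × sin 80° = 1.44×10⁻⁴ s⁻¹
Height gradient: |∂Z/∂n| = 120 m / 899000 m = 1.33×10⁻⁴
On a pressure surface, geostrophic balance gives V_g = (g/f)|∂Z/∂n|:
V_g = 9.81 × 1.33×10⁻⁴ / 1.44×10⁻⁴ = 9.12 m/s

9.12 m/s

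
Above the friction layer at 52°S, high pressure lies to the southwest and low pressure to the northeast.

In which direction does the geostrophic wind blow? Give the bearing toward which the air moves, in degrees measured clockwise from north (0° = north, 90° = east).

The pressure-gradient force points toward the northeast (bearing 045°).
Geostrophic balance: in the Southern Hemisphere the Coriolis force deflects motion to the left, so the geostrophic wind blows 90° to the left of the pressure-gradient force (low pressure on the right).
Rotating 045° by 90° counterclockwise gives 315° — the wind blows toward the northwest.

315°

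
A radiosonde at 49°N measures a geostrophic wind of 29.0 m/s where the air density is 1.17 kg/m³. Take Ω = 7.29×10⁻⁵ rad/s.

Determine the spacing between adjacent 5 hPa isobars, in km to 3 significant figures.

134 km

Coriolis parameter at 49°N:
f = 2Ω sin φ = 2 × 7.29×10⁻⁵ × sin 49° = 1.10×10⁻⁴ s⁻¹
Geostrophic balance rearranged: |∂P/∂n| = f ρ V_g
|∂P/∂n| = 1.10×10⁻⁴ × 1.17 × 29.0 = 3.73×10⁻³ Pa/m
Isobar spacing: Δn = ΔP/|∂P/∂n| = 500 Pa / 3.73×10⁻³ Pa/m = 133921 m ≈ 134 km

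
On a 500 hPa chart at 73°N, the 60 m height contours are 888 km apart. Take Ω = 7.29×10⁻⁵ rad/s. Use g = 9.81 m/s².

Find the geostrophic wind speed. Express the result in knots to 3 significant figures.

Coriolis parameter at 73°N:
f = 2Ω sin φ = 2 × 7.29×10⁻⁵ × sin 73° = 1.39×10⁻⁴ s⁻¹
Height gradient: |∂Z/∂n| = 60 m / 888000 m = 6.76×10⁻⁵
On a pressure surface, geostrophic balance gives V_g = (g/f)|∂Z/∂n|:
V_g = 9.81 × 6.76×10⁻⁵ / 1.39×10⁻⁴ = 4.75 m/s
Converting: 4.75 m/s × 1.944 = 9.24 knots

9.24 knots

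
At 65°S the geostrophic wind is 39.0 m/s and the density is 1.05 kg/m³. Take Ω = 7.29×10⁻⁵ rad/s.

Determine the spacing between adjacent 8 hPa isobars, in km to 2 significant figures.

Coriolis parameter at 65°S:
f = 2Ω sin φ = 2 × 7.29×10⁻⁵ × sin 65° = 1.32×10⁻⁴ s⁻¹
Geostrophic balance rearranged: |∂P/∂n| = f ρ V_g
|∂P/∂n| = 1.32×10⁻⁴ × 1.05 × 39.0 = 5.41×10⁻³ Pa/m
Isobar spacing: Δn = ΔP/|∂P/∂n| = 800 Pa / 5.41×10⁻³ Pa/m = 147844 m ≈ 150 km

150 km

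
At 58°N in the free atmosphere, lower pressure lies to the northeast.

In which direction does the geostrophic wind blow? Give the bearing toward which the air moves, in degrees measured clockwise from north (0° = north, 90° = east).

The pressure-gradient force points toward the northeast (bearing 045°).
Geostrophic balance: in the Northern Hemisphere the Coriolis force deflects motion to the right, so the geostrophic wind blows 90° to the right of the pressure-gradient force (low pressure on the left).
Rotating 045° by 90° clockwise gives 135° — the wind blows toward the southeast.

135°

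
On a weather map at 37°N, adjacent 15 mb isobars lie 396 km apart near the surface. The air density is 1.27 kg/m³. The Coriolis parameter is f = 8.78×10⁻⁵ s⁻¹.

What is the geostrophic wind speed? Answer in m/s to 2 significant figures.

34 m/s

Pressure gradient: |∂P/∂n| = 1500 Pa / 396000 m = 3.79×10⁻³ Pa/m
Geostrophic balance (pressure-gradient force = Coriolis force):
V_g = (1/(fρ)) |∂P/∂n| = 3.79×10⁻³ / (8.78×10⁻⁵ × 1.27) = 34.0 m/s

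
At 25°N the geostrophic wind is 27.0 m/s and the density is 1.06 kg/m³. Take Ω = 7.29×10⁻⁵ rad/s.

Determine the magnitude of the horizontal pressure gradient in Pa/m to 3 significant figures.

1.76×10⁻³ Pa/m

Coriolis parameter at 25°N:
f = 2Ω sin φ = 2 × 7.29×10⁻⁵ × sin 25° = 6.16×10⁻⁵ s⁻¹
Geostrophic balance rearranged: |∂P/∂n| = f ρ V_g
|∂P/∂n| = 6.16×10⁻⁵ × 1.06 × 27.0 = 1.76×10⁻³ Pa/m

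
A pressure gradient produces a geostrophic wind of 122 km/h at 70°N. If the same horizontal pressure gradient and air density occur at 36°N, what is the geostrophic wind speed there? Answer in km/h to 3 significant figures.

195 km/h

With the same pressure gradient and density, V_g ∝ 1/f ∝ 1/sin φ.
V₂ = V₁ · sin φ₁ / sin φ₂ = 122 × sin 70° / sin 36°
V₂ = 122 × 0.9397/0.5878 = 195 km/h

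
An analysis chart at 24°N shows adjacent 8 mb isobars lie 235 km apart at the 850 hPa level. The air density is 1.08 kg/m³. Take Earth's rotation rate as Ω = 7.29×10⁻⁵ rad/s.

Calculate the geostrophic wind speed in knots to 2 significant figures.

Coriolis parameter at 24°N:
f = 2Ω sin φ = 2 × 7.29×10⁻⁵ × sin 24° = 5.93×10⁻⁵ s⁻¹
Pressure gradient: |∂P/∂n| = 800 Pa / 235000 m = 3.40×10⁻³ Pa/m
Geostrophic balance (pressure-gradient force = Coriolis force):
V_g = (1/(fρ)) |∂P/∂n| = 3.40×10⁻³ / (5.93×10⁻⁵ × 1.08) = 53.2 m/s
Converting: 53.2 m/s × 1.944 = 100 knots

100 knots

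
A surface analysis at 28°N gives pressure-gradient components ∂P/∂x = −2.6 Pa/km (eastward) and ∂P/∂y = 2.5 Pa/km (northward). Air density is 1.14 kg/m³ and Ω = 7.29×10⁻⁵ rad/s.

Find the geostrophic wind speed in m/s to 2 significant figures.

46 m/s

Coriolis parameter at 28°N:
f = 2Ω sin φ = 2 × 7.29×10⁻⁵ × sin 28° = 6.84×10⁻⁵ s⁻¹
Component geostrophic relations (x east, y north):
u_g = −(1/(fρ)) ∂P/∂y,  v_g = (1/(fρ)) ∂P/∂x
u_g = −(2.5×10⁻³)/(6.84×10⁻⁵ × 1.14) = −32.0 m/s;  v_g = (−2.6×10⁻³)/(6.84×10⁻⁵ × 1.14) = −33.3 m/s
|V_g| = √(u_g² + v_g²) = 46.2 m/s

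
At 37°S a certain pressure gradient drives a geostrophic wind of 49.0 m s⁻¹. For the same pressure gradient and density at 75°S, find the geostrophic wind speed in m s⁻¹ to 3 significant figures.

30.5 m s⁻¹

With the same pressure gradient and density, V_g ∝ 1/f ∝ 1/sin φ.
V₂ = V₁ · sin φ₁ / sin φ₂ = 49.0 × sin 37° / sin 75°
V₂ = 49.0 × 0.6018/0.9659 = 30.5 m s⁻¹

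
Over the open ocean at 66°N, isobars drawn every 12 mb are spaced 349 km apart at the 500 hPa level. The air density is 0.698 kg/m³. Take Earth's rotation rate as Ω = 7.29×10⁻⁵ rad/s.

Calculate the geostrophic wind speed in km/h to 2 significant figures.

130 km/h

Coriolis parameter at 66°N:
f = 2Ω sin φ = 2 × 7.29×10⁻⁵ × sin 66° = 1.33×10⁻⁴ s⁻¹
Pressure gradient: |∂P/∂n| = 1200 Pa / 349000 m = 3.44×10⁻³ Pa/m
Geostrophic balance (pressure-gradient force = Coriolis force):
V_g = (1/(fρ)) |∂P/∂n| = 3.44×10⁻³ / (1.33×10⁻⁴ × 0.698) = 37.0 m/s
Converting: 37.0 m/s × 3.6 = 130 km/h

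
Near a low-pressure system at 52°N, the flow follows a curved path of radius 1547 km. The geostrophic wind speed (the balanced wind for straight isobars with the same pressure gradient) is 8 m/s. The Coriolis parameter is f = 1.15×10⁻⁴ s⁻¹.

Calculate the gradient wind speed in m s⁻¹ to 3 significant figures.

Around a low, centrifugal force acts outward with Coriolis, so pressure-gradient force balances both:
(1/ρ)|∂P/∂n| = fV + V²/R  →  V² + fR·V − fR·V_g = 0
With fR = 1.15×10⁻⁴ × 1547×10³ m = 178 m/s:
V = [−fR + √((fR)² + 4 fR V_g)]/2 = [−178 + √(178² + 4×178×8)]/2 = 7.67 m/s
Subgeostrophic (V < V_g = 8 m/s), as expected around a low.

7.67 m s⁻¹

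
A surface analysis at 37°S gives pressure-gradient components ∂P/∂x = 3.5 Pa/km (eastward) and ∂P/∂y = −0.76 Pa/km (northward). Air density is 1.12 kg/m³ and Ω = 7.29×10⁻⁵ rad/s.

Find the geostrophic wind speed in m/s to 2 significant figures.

36 m/s

Coriolis parameter at 37°S:
f = 2Ω sin φ = 2 × 7.29×10⁻⁵ × sin 37° = 8.77×10⁻⁵ s⁻¹
In the Southern Hemisphere f is negative: f = −8.77×10⁻⁵ s⁻¹.
Component geostrophic relations (x east, y north):
u_g = −(1/(fρ)) ∂P/∂y,  v_g = (1/(fρ)) ∂P/∂x
u_g = −(−0.76×10⁻³)/(−8.77×10⁻⁵ × 1.12) = −7.73 m/s;  v_g = (3.5×10⁻³)/(−8.77×10⁻⁵ × 1.12) = −35.6 m/s
|V_g| = √(u_g² + v_g²) = 36.4 m/s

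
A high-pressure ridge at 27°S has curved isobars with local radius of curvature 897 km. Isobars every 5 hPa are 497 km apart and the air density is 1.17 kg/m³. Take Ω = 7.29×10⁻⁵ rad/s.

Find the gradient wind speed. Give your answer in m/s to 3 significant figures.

Coriolis parameter at 27°S:
f = 2Ω sin φ = 2 × 7.29×10⁻⁵ × sin 27° = 6.62×10⁻⁵ s⁻¹
Pressure gradient: |∂P/∂n| = 500 Pa / 497000 m = 1.01×10⁻³ Pa/m
Geostrophic speed: V_g = |∂P/∂n|/(fρ) = 1.01×10⁻³/(6.62×10⁻⁵ × 1.17) = 13.0 m/s
Around a high, pressure-gradient force acts outward with centrifugal, so Coriolis balances both:
fV = (1/ρ)|∂P/∂n| + V²/R  →  V² − fR·V + fR·V_g = 0
With fR = 6.62×10⁻⁵ × 897×10³ m = 59.4 m/s:
V = [fR − √((fR)² − 4 fR V_g)]/2 = [59.4 − √(59.4² − 4×59.4×13)]/2 = 19.2 m/s
Supergeostrophic (V > V_g = 13 m/s), as expected around a high.

19.2 m/s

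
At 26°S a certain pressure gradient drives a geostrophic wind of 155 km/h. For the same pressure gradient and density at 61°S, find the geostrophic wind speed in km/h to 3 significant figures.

77.7 km/h

With the same pressure gradient and density, V_g ∝ 1/f ∝ 1/sin φ.
V₂ = V₁ · sin φ₁ / sin φ₂ = 155 × sin 26° / sin 61°
V₂ = 155 × 0.4384/0.8746 = 77.7 km/h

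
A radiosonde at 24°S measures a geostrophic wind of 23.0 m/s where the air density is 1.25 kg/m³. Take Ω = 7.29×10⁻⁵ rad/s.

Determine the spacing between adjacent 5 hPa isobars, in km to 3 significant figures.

293 km

Coriolis parameter at 24°S:
f = 2Ω sin φ = 2 × 7.29×10⁻⁵ × sin 24° = 5.93×10⁻⁵ s⁻¹
Geostrophic balance rearranged: |∂P/∂n| = f ρ V_g
|∂P/∂n| = 5.93×10⁻⁵ × 1.25 × 23.0 = 1.70×10⁻³ Pa/m
Isobar spacing: Δn = ΔP/|∂P/∂n| = 500 Pa / 1.70×10⁻³ Pa/m = 293266 m ≈ 293 km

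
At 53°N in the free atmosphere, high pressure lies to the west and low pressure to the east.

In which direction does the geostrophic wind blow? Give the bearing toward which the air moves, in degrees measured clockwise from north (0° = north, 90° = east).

The pressure-gradient force points toward the east (bearing 090°).
Geostrophic balance: in the Northern Hemisphere the Coriolis force deflects motion to the right, so the geostrophic wind blows 90° to the right of the pressure-gradient force (low pressure on the left).
Rotating 090° by 90° clockwise gives 180° — the wind blows toward the south.

180°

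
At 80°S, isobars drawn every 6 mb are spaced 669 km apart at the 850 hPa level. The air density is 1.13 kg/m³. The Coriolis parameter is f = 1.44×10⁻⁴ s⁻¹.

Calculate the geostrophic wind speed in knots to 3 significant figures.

Pressure gradient: |∂P/∂n| = 600 Pa / 669000 m = 8.97×10⁻⁴ Pa/m
Geostrophic balance (pressure-gradient force = Coriolis force):
V_g = (1/(fρ)) |∂P/∂n| = 8.97×10⁻⁴ / (1.44×10⁻⁴ × 1.13) = 5.51 m/s
Converting: 5.51 m/s × 1.944 = 10.7 knots

10.7 knots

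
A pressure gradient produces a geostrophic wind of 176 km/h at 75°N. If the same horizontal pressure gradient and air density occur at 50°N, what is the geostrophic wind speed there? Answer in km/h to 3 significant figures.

With the same pressure gradient and density, V_g ∝ 1/f ∝ 1/sin φ.
V₂ = V₁ · sin φ₁ / sin φ₂ = 176 × sin 75° / sin 50°
V₂ = 176 × 0.9659/0.7660 = 222 km/h

222 km/h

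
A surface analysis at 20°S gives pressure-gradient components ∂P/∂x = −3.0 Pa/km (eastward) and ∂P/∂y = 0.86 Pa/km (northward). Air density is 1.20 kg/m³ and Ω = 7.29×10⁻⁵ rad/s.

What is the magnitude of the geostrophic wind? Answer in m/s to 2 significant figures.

52 m/s

Coriolis parameter at 20°S:
f = 2Ω sin φ = 2 × 7.29×10⁻⁵ × sin 20° = 4.99×10⁻⁵ s⁻¹
In the Southern Hemisphere f is negative: f = −4.99×10⁻⁵ s⁻¹.
Component geostrophic relations (x east, y north):
u_g = −(1/(fρ)) ∂P/∂y,  v_g = (1/(fρ)) ∂P/∂x
u_g = −(0.86×10⁻³)/(−4.99×10⁻⁵ × 1.20) = 14.4 m/s;  v_g = (−3.0×10⁻³)/(−4.99×10⁻⁵ × 1.20) = 50.1 m/s
|V_g| = √(u_g² + v_g²) = 52.2 m/s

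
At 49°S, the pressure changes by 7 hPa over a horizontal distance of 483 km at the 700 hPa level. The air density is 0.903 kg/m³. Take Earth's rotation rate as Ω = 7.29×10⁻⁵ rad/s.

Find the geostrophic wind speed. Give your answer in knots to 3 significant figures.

28.4 knots

Coriolis parameter at 49°S:
f = 2Ω sin φ = 2 × 7.29×10⁻⁵ × sin 49° = 1.10×10⁻⁴ s⁻¹
Pressure gradient: |∂P/∂n| = 700 Pa / 483000 m = 1.45×10⁻³ Pa/m
Geostrophic balance (pressure-gradient force = Coriolis force):
V_g = (1/(fρ)) |∂P/∂n| = 1.45×10⁻³ / (1.10×10⁻⁴ × 0.903) = 14.6 m/s
Converting: 14.6 m/s × 1.944 = 28.4 knots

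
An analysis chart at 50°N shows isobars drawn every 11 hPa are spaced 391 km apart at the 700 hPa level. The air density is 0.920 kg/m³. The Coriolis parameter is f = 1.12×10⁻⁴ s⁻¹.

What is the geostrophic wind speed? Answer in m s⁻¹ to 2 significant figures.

27 m s⁻¹

Pressure gradient: |∂P/∂n| = 1100 Pa / 391000 m = 2.81×10⁻³ Pa/m
Geostrophic balance (pressure-gradient force = Coriolis force):
V_g = (1/(fρ)) |∂P/∂n| = 2.81×10⁻³ / (1.12×10⁻⁴ × 0.920) = 27.3 m/s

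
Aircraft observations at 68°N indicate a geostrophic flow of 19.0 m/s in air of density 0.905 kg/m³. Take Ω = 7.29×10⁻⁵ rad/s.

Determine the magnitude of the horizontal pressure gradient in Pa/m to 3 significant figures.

Coriolis parameter at 68°N:
f = 2Ω sin φ = 2 × 7.29×10⁻⁵ × sin 68° = 1.35×10⁻⁴ s⁻¹
Geostrophic balance rearranged: |∂P/∂n| = f ρ V_g
|∂P/∂n| = 1.35×10⁻⁴ × 0.905 × 19.0 = 2.32×10⁻³ Pa/m

2.32×10⁻³ Pa/m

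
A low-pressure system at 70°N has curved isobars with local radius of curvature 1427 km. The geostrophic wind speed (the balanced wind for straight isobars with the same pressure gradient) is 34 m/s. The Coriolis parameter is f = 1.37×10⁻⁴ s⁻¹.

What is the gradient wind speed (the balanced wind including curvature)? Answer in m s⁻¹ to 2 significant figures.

30 m s⁻¹

Around a low, centrifugal force acts outward with Coriolis, so pressure-gradient force balances both:
(1/ρ)|∂P/∂n| = fV + V²/R  →  V² + fR·V − fR·V_g = 0
With fR = 1.37×10⁻⁴ × 1427×10³ m = 195 m/s:
V = [−fR + √((fR)² + 4 fR V_g)]/2 = [−195 + √(195² + 4×195×34)]/2 = 29.5 m/s
Subgeostrophic (V < V_g = 34 m/s), as expected around a low.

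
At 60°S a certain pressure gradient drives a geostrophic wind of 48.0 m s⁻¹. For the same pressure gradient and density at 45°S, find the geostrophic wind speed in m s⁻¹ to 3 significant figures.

58.8 m s⁻¹

With the same pressure gradient and density, V_g ∝ 1/f ∝ 1/sin φ.
V₂ = V₁ · sin φ₁ / sin φ₂ = 48.0 × sin 60° / sin 45°
V₂ = 48.0 × 0.8660/0.7071 = 58.8 m s⁻¹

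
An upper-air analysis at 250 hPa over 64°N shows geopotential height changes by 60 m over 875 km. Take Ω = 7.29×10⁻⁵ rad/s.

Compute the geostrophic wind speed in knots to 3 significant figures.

Coriolis parameter at 64°N:
f = 2Ω sin φ = 2 × 7.29×10⁻⁵ × sin 64° = 1.31×10⁻⁴ s⁻¹
Height gradient: |∂Z/∂n| = 60 m / 875000 m = 6.86×10⁻⁵
On a pressure surface, geostrophic balance gives V_g = (g/f)|∂Z/∂n|:
V_g = 9.81 × 6.86×10⁻⁵ / 1.31×10⁻⁴ = 5.13 m/s
Converting: 5.13 m/s × 1.944 = 9.98 knots

9.98 knots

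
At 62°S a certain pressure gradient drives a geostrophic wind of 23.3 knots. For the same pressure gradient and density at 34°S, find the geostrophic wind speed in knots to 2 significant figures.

With the same pressure gradient and density, V_g ∝ 1/f ∝ 1/sin φ.
V₂ = V₁ · sin φ₁ / sin φ₂ = 23.3 × sin 62° / sin 34°
V₂ = 23.3 × 0.8829/0.5592 = 37 knots

37 knots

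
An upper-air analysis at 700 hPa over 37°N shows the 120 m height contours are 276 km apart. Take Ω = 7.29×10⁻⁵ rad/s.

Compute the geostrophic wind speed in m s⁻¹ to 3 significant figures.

48.6 m s⁻¹

Coriolis parameter at 37°N:
f = 2Ω sin φ = 2 × 7.29×10⁻⁵ × sin 37° = 8.77×10⁻⁵ s⁻¹
Height gradient: |∂Z/∂n| = 120 m / 276000 m = 4.35×10⁻⁴
On a pressure surface, geostrophic balance gives V_g = (g/f)|∂Z/∂n|:
V_g = 9.81 × 4.35×10⁻⁴ / 8.77×10⁻⁵ = 48.6 m/s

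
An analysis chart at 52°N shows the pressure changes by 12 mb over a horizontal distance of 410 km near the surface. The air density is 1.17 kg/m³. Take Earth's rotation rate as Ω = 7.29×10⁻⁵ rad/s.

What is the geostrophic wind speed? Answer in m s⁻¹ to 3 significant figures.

21.8 m s⁻¹

Coriolis parameter at 52°N:
f = 2Ω sin φ = 2 × 7.29×10⁻⁵ × sin 52° = 1.15×10⁻⁴ s⁻¹
Pressure gradient: |∂P/∂n| = 1200 Pa / 410000 m = 2.93×10⁻³ Pa/m
Geostrophic balance (pressure-gradient force = Coriolis force):
V_g = (1/(fρ)) |∂P/∂n| = 2.93×10⁻³ / (1.15×10⁻⁴ × 1.17) = 21.8 m/s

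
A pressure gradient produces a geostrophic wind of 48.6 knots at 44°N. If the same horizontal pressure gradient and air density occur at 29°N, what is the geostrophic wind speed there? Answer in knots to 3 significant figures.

With the same pressure gradient and density, V_g ∝ 1/f ∝ 1/sin φ.
V₂ = V₁ · sin φ₁ / sin φ₂ = 48.6 × sin 44° / sin 29°
V₂ = 48.6 × 0.6947/0.4848 = 69.6 knots

69.6 knots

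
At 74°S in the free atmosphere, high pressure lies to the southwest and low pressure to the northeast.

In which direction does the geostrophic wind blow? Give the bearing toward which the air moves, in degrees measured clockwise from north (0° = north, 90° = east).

315°

The pressure-gradient force points toward the northeast (bearing 045°).
Geostrophic balance: in the Southern Hemisphere the Coriolis force deflects motion to the left, so the geostrophic wind blows 90° to the left of the pressure-gradient force (low pressure on the right).
Rotating 045° by 90° counterclockwise gives 315° — the wind blows toward the northwest.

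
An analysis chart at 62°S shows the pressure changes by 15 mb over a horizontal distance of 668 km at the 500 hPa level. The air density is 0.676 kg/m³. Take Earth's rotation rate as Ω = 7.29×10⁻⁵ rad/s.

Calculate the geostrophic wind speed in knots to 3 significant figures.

Coriolis parameter at 62°S:
f = 2Ω sin φ = 2 × 7.29×10⁻⁵ × sin 62° = 1.29×10⁻⁴ s⁻¹
Pressure gradient: |∂P/∂n| = 1500 Pa / 668000 m = 2.25×10⁻³ Pa/m
Geostrophic balance (pressure-gradient force = Coriolis force):
V_g = (1/(fρ)) |∂P/∂n| = 2.25×10⁻³ / (1.29×10⁻⁴ × 0.676) = 25.8 m/s
Converting: 25.8 m/s × 1.944 = 50.2 knots

50.2 knots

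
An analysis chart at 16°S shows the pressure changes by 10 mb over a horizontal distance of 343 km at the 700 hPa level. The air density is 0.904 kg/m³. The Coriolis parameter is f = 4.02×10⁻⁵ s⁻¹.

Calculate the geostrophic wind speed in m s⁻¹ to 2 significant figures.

80 m s⁻¹

Pressure gradient: |∂P/∂n| = 1000 Pa / 343000 m = 2.92×10⁻³ Pa/m
Geostrophic balance (pressure-gradient force = Coriolis force):
V_g = (1/(fρ)) |∂P/∂n| = 2.92×10⁻³ / (4.02×10⁻⁵ × 0.904) = 80.2 m/s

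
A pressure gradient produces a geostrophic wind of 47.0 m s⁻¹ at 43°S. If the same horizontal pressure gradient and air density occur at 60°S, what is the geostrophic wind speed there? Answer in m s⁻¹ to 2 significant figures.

With the same pressure gradient and density, V_g ∝ 1/f ∝ 1/sin φ.
V₂ = V₁ · sin φ₁ / sin φ₂ = 47.0 × sin 43° / sin 60°
V₂ = 47.0 × 0.6820/0.8660 = 37 m s⁻¹

37 m s⁻¹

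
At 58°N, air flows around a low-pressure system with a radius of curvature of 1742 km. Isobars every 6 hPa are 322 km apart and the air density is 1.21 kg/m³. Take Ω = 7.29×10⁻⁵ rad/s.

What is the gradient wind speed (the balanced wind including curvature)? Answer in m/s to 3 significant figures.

Coriolis parameter at 58°N:
f = 2Ω sin φ = 2 × 7.29×10⁻⁵ × sin 58° = 1.24×10⁻⁴ s⁻¹
Pressure gradient: |∂P/∂n| = 600 Pa / 322000 m = 1.86×10⁻³ Pa/m
Geostrophic speed: V_g = |∂P/∂n|/(fρ) = 1.86×10⁻³/(1.24×10⁻⁴ × 1.21) = 12.5 m/s
Around a low, centrifugal force acts outward with Coriolis, so pressure-gradient force balances both:
(1/ρ)|∂P/∂n| = fV + V²/R  →  V² + fR·V − fR·V_g = 0
With fR = 1.24×10⁻⁴ × 1742×10³ m = 215 m/s:
V = [−fR + √((fR)² + 4 fR V_g)]/2 = [−215 + √(215² + 4×215×12.5)]/2 = 11.8 m/s
Subgeostrophic (V < V_g = 12.5 m/s), as expected around a low.

11.8 m/s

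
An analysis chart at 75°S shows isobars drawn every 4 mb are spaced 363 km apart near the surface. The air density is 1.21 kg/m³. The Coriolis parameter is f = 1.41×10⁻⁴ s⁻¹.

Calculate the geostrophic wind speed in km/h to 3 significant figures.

23.3 km/h

Pressure gradient: |∂P/∂n| = 400 Pa / 363000 m = 1.10×10⁻³ Pa/m
Geostrophic balance (pressure-gradient force = Coriolis force):
V_g = (1/(fρ)) |∂P/∂n| = 1.10×10⁻³ / (1.41×10⁻⁴ × 1.21) = 6.46 m/s
Converting: 6.46 m/s × 3.6 = 23.3 km/h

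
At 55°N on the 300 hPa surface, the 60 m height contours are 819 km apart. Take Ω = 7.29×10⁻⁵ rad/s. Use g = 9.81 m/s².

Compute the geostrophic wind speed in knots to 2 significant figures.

Coriolis parameter at 55°N:
f = 2Ω sin φ = 2 × 7.29×10⁻⁵ × sin 55° = 1.19×10⁻⁴ s⁻¹
Height gradient: |∂Z/∂n| = 60 m / 819000 m = 7.33×10⁻⁵
On a pressure surface, geostrophic balance gives V_g = (g/f)|∂Z/∂n|:
V_g = 9.81 × 7.33×10⁻⁵ / 1.19×10⁻⁴ = 6.02 m/s
Converting: 6.02 m/s × 1.944 = 12 knots

12 knots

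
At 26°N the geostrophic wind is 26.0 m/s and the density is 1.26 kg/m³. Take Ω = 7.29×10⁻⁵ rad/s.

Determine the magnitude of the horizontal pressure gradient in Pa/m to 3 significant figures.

2.09×10⁻³ Pa/m

Coriolis parameter at 26°N:
f = 2Ω sin φ = 2 × 7.29×10⁻⁵ × sin 26° = 6.39×10⁻⁵ s⁻¹
Geostrophic balance rearranged: |∂P/∂n| = f ρ V_g
|∂P/∂n| = 6.39×10⁻⁵ × 1.26 × 26.0 = 2.09×10⁻³ Pa/m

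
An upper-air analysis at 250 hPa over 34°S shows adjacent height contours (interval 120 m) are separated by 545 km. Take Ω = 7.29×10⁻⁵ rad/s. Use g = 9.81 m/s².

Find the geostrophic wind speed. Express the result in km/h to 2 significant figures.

Coriolis parameter at 34°S:
f = 2Ω sin φ = 2 × 7.29×10⁻⁵ × sin 34° = 8.15×10⁻⁵ s⁻¹
Height gradient: |∂Z/∂n| = 120 m / 545000 m = 2.20×10⁻⁴
On a pressure surface, geostrophic balance gives V_g = (g/f)|∂Z/∂n|:
V_g = 9.81 × 2.20×10⁻⁴ / 8.15×10⁻⁵ = 26.5 m/s
Converting: 26.5 m/s × 3.6 = 95 km/h

95 km/h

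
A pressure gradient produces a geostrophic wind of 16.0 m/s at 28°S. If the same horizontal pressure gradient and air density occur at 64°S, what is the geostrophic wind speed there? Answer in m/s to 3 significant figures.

With the same pressure gradient and density, V_g ∝ 1/f ∝ 1/sin φ.
V₂ = V₁ · sin φ₁ / sin φ₂ = 16.0 × sin 28° / sin 64°
V₂ = 16.0 × 0.4695/0.8988 = 8.36 m/s

8.36 m/s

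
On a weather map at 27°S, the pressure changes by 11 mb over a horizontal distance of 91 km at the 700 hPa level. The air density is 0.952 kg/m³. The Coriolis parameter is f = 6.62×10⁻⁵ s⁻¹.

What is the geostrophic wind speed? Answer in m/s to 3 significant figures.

Pressure gradient: |∂P/∂n| = 1100 Pa / 91000 m = 1.21×10⁻² Pa/m
Geostrophic balance (pressure-gradient force = Coriolis force):
V_g = (1/(fρ)) |∂P/∂n| = 1.21×10⁻² / (6.62×10⁻⁵ × 0.952) = 192 m/s

192 m/s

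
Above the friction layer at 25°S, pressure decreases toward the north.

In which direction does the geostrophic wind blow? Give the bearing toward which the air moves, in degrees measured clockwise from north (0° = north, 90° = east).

The pressure-gradient force points toward the north (bearing 000°).
Geostrophic balance: in the Southern Hemisphere the Coriolis force deflects motion to the left, so the geostrophic wind blows 90° to the left of the pressure-gradient force (low pressure on the right).
Rotating 000° by 90° counterclockwise gives 270° — the wind blows toward the west.

270°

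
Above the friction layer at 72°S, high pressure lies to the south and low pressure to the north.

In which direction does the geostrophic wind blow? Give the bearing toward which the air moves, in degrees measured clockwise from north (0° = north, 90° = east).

270°

The pressure-gradient force points toward the north (bearing 000°).
Geostrophic balance: in the Southern Hemisphere the Coriolis force deflects motion to the left, so the geostrophic wind blows 90° to the left of the pressure-gradient force (low pressure on the right).
Rotating 000° by 90° counterclockwise gives 270° — the wind blows toward the west.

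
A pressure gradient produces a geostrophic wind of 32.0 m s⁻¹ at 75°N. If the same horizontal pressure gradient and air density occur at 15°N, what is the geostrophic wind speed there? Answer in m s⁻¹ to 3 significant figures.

With the same pressure gradient and density, V_g ∝ 1/f ∝ 1/sin φ.
V₂ = V₁ · sin φ₁ / sin φ₂ = 32.0 × sin 75° / sin 15°
V₂ = 32.0 × 0.9659/0.2588 = 119 m s⁻¹

119 m s⁻¹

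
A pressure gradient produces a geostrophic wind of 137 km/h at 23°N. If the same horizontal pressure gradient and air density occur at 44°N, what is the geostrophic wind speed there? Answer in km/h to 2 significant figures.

77 km/h

With the same pressure gradient and density, V_g ∝ 1/f ∝ 1/sin φ.
V₂ = V₁ · sin φ₁ / sin φ₂ = 137 × sin 23° / sin 44°
V₂ = 137 × 0.3907/0.6947 = 77 km/h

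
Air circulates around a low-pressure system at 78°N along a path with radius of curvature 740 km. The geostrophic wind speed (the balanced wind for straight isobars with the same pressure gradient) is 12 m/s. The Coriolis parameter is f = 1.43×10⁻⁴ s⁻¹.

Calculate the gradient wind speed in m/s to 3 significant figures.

10.9 m/s

Around a low, centrifugal force acts outward with Coriolis, so pressure-gradient force balances both:
(1/ρ)|∂P/∂n| = fV + V²/R  →  V² + fR·V − fR·V_g = 0
With fR = 1.43×10⁻⁴ × 740×10³ m = 106 m/s:
V = [−fR + √((fR)² + 4 fR V_g)]/2 = [−106 + √(106² + 4×106×12)]/2 = 10.9 m/s
Subgeostrophic (V < V_g = 12 m/s), as expected around a low.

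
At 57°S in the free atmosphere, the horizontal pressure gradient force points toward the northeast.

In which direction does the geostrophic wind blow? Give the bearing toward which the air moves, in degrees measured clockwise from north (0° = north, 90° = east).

315°

The pressure-gradient force points toward the northeast (bearing 045°).
Geostrophic balance: in the Southern Hemisphere the Coriolis force deflects motion to the left, so the geostrophic wind blows 90° to the left of the pressure-gradient force (low pressure on the right).
Rotating 045° by 90° counterclockwise gives 315° — the wind blows toward the northwest.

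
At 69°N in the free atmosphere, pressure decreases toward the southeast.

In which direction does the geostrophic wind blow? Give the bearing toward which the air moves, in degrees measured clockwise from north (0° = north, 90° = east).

225°

The pressure-gradient force points toward the southeast (bearing 135°).
Geostrophic balance: in the Northern Hemisphere the Coriolis force deflects motion to the right, so the geostrophic wind blows 90° to the right of the pressure-gradient force (low pressure on the left).
Rotating 135° by 90° clockwise gives 225° — the wind blows toward the southwest.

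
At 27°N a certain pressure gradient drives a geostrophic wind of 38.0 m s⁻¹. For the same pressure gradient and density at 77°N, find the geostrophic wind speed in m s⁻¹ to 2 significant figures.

With the same pressure gradient and density, V_g ∝ 1/f ∝ 1/sin φ.
V₂ = V₁ · sin φ₁ / sin φ₂ = 38.0 × sin 27° / sin 77°
V₂ = 38.0 × 0.4540/0.9744 = 18 m s⁻¹

18 m s⁻¹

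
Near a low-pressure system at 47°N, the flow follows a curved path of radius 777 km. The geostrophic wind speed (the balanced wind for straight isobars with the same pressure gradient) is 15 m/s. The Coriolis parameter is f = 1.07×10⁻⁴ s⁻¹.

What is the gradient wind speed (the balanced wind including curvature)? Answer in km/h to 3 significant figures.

Around a low, centrifugal force acts outward with Coriolis, so pressure-gradient force balances both:
(1/ρ)|∂P/∂n| = fV + V²/R  →  V² + fR·V − fR·V_g = 0
With fR = 1.07×10⁻⁴ × 777×10³ m = 83.1 m/s:
V = [−fR + √((fR)² + 4 fR V_g)]/2 = [−83.1 + √(83.1² + 4×83.1×15)]/2 = 13 m/s
Subgeostrophic (V < V_g = 15 m/s), as expected around a low.
Converting: 13 m/s × 3.6 = 46.7 km/h

46.7 km/h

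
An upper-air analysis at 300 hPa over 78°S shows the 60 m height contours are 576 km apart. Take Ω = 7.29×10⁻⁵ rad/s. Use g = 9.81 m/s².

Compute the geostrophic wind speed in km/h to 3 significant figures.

25.8 km/h

Coriolis parameter at 78°S:
f = 2Ω sin φ = 2 × 7.29×10⁻⁵ × sin 78° = 1.43×10⁻⁴ s⁻¹
Height gradient: |∂Z/∂n| = 60 m / 576000 m = 1.04×10⁻⁴
On a pressure surface, geostrophic balance gives V_g = (g/f)|∂Z/∂n|:
V_g = 9.81 × 1.04×10⁻⁴ / 1.43×10⁻⁴ = 7.17 m/s
Converting: 7.17 m/s × 3.6 = 25.8 km/h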